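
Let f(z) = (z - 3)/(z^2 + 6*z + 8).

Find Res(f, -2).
Write f(z) = P(z)/Q(z) with P(z) = z - 3 and Q(z) = z^2 + 6*z + 8.
The denominator factors as Q(z) = (z + 4)*(z + 2), so z = -2 is a simple zero of Q and P is analytic there; z = -2 is therefore a simple pole and
  Res(f, z₀) = P(z₀)/Q'(z₀).

Q'(z) = 2*z + 6, so Q'(-2) = 2.
P(-2) = -5.

Res(f, -2) = (-5)/(2) = -5/2

Final answer: -5/2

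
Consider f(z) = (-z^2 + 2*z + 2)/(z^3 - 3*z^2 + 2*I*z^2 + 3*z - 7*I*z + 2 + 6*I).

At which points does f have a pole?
The singularities of f are the zeros of the denominator. Factoring,
  z^3 - 3*z^2 + 2*I*z^2 + 3*z - 7*I*z + 2 + 6*I = (z + 2*I)*(z - 2 - I)*(z - 1 + I)
so the candidates are z = -2*I, z = 2 + I, z = 1 - I.

Check the numerator P(z) = -z^2 + 2*z + 2 at each one:
  P(-2*I) = 6 - 4*I ≠ 0, so z = -2*I is a (simple) pole.
  P(2 + I) = 3 - 2*I ≠ 0, so z = 2 + I is a (simple) pole.
  P(1 - I) = 4 ≠ 0, so z = 1 - I is a (simple) pole.

Poles of f: {-2*I, 1 - I, 2 + I}

Final answer: {-2*I, 1 - I, 2 + I}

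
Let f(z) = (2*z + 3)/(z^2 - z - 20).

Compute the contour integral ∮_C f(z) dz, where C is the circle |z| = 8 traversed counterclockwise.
By the residue theorem, ∮_C f(z) dz = 2πi · (sum of the residues of f at the poles inside |z| = 8).

The denominator factors as (z + 4)*(z - 5), so the singularities of f are simple poles at z = -4, z = 5.
  |-4|² = 16 < 64 = 8², so this pole is inside the contour.
  |5|² = 25 < 64 = 8², so this pole is inside the contour.

With P(z) = 2*z + 3 and Q(z) = z^2 - z - 20, each pole is simple, so Res(f, z₀) = P(z₀)/Q'(z₀) with Q'(z) = 2*z - 1.
  Res(f, -4) = P(-4)/Q'(-4) = (-5)/(-9) = 5/9
  Res(f, 5) = P(5)/Q'(5) = (13)/(9) = 13/9

Sum of residues inside C: 2
∮_C f(z) dz = 2πi · (2) = 4*I*pi

Final answer: 4*I*pi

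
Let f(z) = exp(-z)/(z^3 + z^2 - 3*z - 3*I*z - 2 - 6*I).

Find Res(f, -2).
(5/34 + 3*I/34)*exp(2)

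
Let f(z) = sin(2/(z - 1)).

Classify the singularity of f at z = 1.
Let u = z - 1. Then
  sin(2/u) = Σ_{k≥0} (-1)^k (2)^(2k+1)/((2k+1)!·u^(2k+1)) = 2/u - 4/(3*u^3) + 4/(15*u^5) + ...
which has infinitely many negative powers of u, so sin(2/(z - 1)) has an essential singularity at z = 1.
So the singularity is essential.

Final answer: essential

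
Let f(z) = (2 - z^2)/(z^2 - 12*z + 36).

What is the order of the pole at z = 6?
Factor the denominator:
  z^2 - 12*z + 36 = (z - 6)^2

The numerator P(z) = 2 - z^2 has P(6) = -34 ≠ 0, so no factor of (z - 6) cancels.
Near z = 6 we can therefore write f(z) = g(z)/(z - 6)^2 with g analytic at 6 and g(6) ≠ 0 (g is just the numerator).

Hence z = 6 is a pole of order 2.

Final answer: 2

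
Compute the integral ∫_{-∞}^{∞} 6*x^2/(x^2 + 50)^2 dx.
Let f(z) = 6*z^2/(z^2 + 50)^2. The denominator has no real zeros and deg Q - deg P = 2 ≥ 2, so the integral of f over the upper semicircle |z| = R tends to 0 as R → ∞. Closing the contour in the upper half-plane,
  ∫_{-∞}^{∞} f(x) dx = 2πi · Σ Res(f, z_k)  over the poles with Im z_k > 0.

Zeros of the denominator: z^2 + 50 = 0 gives z = ±5*sqrt(2)*I.
Upper half-plane: z = 5*sqrt(2)*I (a pole of order 2).

Write f(z) = g(z)/(z - 5*sqrt(2)*I)^2 with g(z) = 6*z^2/(z + 5*sqrt(2)*I)^2. For a double pole, Res(f, z₀) = g'(z₀):
  g'(z) = 60*sqrt(2)*I*z/(z + 5*sqrt(2)*I)^3
  Res(f, 5*sqrt(2)*I) = g'(5*sqrt(2)*I) = -3*sqrt(2)*I/20

∫_{-∞}^{∞} f(x) dx = 2πi · (-3*sqrt(2)*I/20) = 3*sqrt(2)*pi/10

Final answer: 3*sqrt(2)*pi/10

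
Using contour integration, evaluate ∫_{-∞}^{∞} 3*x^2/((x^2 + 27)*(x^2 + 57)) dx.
pi*(-3*sqrt(3) + sqrt(57))/10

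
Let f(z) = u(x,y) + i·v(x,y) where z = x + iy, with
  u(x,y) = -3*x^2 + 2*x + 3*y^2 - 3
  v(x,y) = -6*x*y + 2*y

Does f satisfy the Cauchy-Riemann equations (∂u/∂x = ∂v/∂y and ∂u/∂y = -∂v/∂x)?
∂u/∂x = 2 - 6*x
∂v/∂y = 2 - 6*x
∂u/∂y = 6*y
∂v/∂x = -6*y
∂u/∂x = ∂v/∂y and ∂u/∂y = -∂v/∂x hold identically; f is analytic.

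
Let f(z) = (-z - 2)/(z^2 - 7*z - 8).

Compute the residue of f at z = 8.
Write f(z) = P(z)/Q(z) with P(z) = -z - 2 and Q(z) = z^2 - 7*z - 8.
The denominator factors as Q(z) = (z - 8)*(z + 1), so z = 8 is a simple zero of Q and P is analytic there; z = 8 is therefore a simple pole and
  Res(f, z₀) = P(z₀)/Q'(z₀).

Q'(z) = 2*z - 7, so Q'(8) = 9.
P(8) = -10.

Res(f, 8) = (-10)/(9) = -10/9

Final answer: -10/9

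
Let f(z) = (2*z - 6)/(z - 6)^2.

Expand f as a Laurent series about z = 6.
Put w = z - (6), i.e. z = w + 6. The denominator is w^2, so it suffices to rewrite the numerator in powers of w.

P(z) = 2*z - 6
P(w + 6) = 6 + 2*w

Dividing each term by w^2:
  f = 6/w^2 + 2/w

Substituting back w = z - 6:
  f(z) = 6/(z - 6)^2 + 2/(z - 6)

The series is finite because the numerator is a polynomial; the negative powers form the principal part, and the coefficient of 1/(z - 6) gives Res(f, 6) = 2.

Final answer: 6/(z - 6)^2 + 2/(z - 6)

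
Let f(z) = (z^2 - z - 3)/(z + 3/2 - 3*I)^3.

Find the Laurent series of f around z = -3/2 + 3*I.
(-33/4 - 12*I)/(z + 3/2 - 3*I)^3 + (-4 + 6*I)/(z + 3/2 - 3*I)^2 + 1/(z + 3/2 - 3*I)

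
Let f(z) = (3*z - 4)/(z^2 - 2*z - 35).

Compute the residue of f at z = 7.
17/12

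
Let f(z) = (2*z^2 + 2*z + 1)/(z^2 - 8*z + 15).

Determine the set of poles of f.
The singularities of f are the zeros of the denominator. Factoring,
  z^2 - 8*z + 15 = (z - 5)*(z - 3)
so the candidates are z = 5, z = 3.

Check the numerator P(z) = 2*z^2 + 2*z + 1 at each one:
  P(5) = 61 ≠ 0, so z = 5 is a (simple) pole.
  P(3) = 25 ≠ 0, so z = 3 is a (simple) pole.

Poles of f: {3, 5}

Final answer: {3, 5}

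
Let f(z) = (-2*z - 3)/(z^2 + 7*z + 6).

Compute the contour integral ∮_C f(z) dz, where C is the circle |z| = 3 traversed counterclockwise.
-2*I*pi/5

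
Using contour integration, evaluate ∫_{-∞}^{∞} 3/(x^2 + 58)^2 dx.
3*sqrt(58)*pi/6728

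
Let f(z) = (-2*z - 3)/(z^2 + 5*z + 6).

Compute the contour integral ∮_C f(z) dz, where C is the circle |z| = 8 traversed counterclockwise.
By the residue theorem, ∮_C f(z) dz = 2πi · (sum of the residues of f at the poles inside |z| = 8).

The denominator factors as (z + 3)*(z + 2), so the singularities of f are simple poles at z = -3, z = -2.
  |-3|² = 9 < 64 = 8², so this pole is inside the contour.
  |-2|² = 4 < 64 = 8², so this pole is inside the contour.

With P(z) = -2*z - 3 and Q(z) = z^2 + 5*z + 6, each pole is simple, so Res(f, z₀) = P(z₀)/Q'(z₀) with Q'(z) = 2*z + 5.
  Res(f, -3) = P(-3)/Q'(-3) = (3)/(-1) = -3
  Res(f, -2) = P(-2)/Q'(-2) = (1)/(1) = 1

Sum of residues inside C: -2
∮_C f(z) dz = 2πi · (-2) = -4*I*pi

Final answer: -4*I*pi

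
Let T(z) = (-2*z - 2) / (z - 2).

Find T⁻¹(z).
Set w = T(z) = (-2*z - 2) / (z - 2) and solve for z:
  w*(z - 2) = -2*z - 2
  -2*w + z*(w + 2) + 2 = 0
  z*(w + 2) = 2*w - 2
  z = (2 - 2*w)/(-w - 2)
Renaming the variable, T⁻¹(z) = (-2*z + 2)/(-z - 2) = (2*z - 2)/(z + 2).
(Check: ad - bc = 6 ≠ 0, so T is invertible.)

Final answer: (2*z - 2)/(z + 2)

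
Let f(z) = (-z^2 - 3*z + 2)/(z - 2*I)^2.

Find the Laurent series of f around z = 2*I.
Put w = z - (2*I), i.e. z = w + 2*I. The denominator is w^2, so it suffices to rewrite the numerator in powers of w.

P(z) = -z^2 - 3*z + 2
P(w + 2*I) = 6 - 6*I + (-3 - 4*I)*w - w^2

Dividing each term by w^2:
  f = (6 - 6*I)/w^2 + (-3 - 4*I)/w - 1

Substituting back w = z - 2*I:
  f(z) = (6 - 6*I)/(z - 2*I)^2 + (-3 - 4*I)/(z - 2*I) - 1

The series is finite because the numerator is a polynomial; the negative powers form the principal part, and the coefficient of 1/(z - 2*I) gives Res(f, 2*I) = -3 - 4*I.

Final answer: (6 - 6*I)/(z - 2*I)^2 + (-3 - 4*I)/(z - 2*I) - 1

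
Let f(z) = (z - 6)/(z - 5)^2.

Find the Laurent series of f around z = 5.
Put w = z - (5), i.e. z = w + 5. The denominator is w^2, so it suffices to rewrite the numerator in powers of w.

P(z) = z - 6
P(w + 5) = -1 + w

Dividing each term by w^2:
  f = -1/w^2 + 1/w

Substituting back w = z - 5:
  f(z) = -1/(z - 5)^2 + 1/(z - 5)

The series is finite because the numerator is a polynomial; the negative powers form the principal part, and the coefficient of 1/(z - 5) gives Res(f, 5) = 1.

Final answer: -1/(z - 5)^2 + 1/(z - 5)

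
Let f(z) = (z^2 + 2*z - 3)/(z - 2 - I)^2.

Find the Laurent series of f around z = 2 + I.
Put w = z - (2 + I), i.e. z = w + 2 + I. The denominator is w^2, so it suffices to rewrite the numerator in powers of w.

P(z) = z^2 + 2*z - 3
P(w + 2 + I) = 4 + 6*I + (6 + 2*I)*w + w^2

Dividing each term by w^2:
  f = (4 + 6*I)/w^2 + (6 + 2*I)/w + 1

Substituting back w = z - 2 - I:
  f(z) = (4 + 6*I)/(z - 2 - I)^2 + (6 + 2*I)/(z - 2 - I) + 1

The series is finite because the numerator is a polynomial; the negative powers form the principal part, and the coefficient of 1/(z - 2 - I) gives Res(f, 2 + I) = 6 + 2*I.

Final answer: (4 + 6*I)/(z - 2 - I)^2 + (6 + 2*I)/(z - 2 - I) + 1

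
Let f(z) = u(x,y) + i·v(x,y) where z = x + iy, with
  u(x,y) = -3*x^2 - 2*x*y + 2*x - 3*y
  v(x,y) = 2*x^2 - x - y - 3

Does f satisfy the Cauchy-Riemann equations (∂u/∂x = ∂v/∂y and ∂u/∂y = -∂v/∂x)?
∂u/∂x = -6*x - 2*y + 2
∂v/∂y = -1
∂u/∂y = -2*x - 3
∂v/∂x = 4*x - 1
∂u/∂x ≠ ∂v/∂y and ∂u/∂y ≠ -∂v/∂x; the Cauchy-Riemann equations are not satisfied, so f is not analytic.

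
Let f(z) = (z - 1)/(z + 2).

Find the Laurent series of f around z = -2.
-3/(z + 2) + 1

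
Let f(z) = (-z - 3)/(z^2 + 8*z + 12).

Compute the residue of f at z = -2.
Write f(z) = P(z)/Q(z) with P(z) = -z - 3 and Q(z) = z^2 + 8*z + 12.
The denominator factors as Q(z) = (z + 6)*(z + 2), so z = -2 is a simple zero of Q and P is analytic there; z = -2 is therefore a simple pole and
  Res(f, z₀) = P(z₀)/Q'(z₀).

Q'(z) = 2*z + 8, so Q'(-2) = 4.
P(-2) = -1.

Res(f, -2) = (-1)/(4) = -1/4

Final answer: -1/4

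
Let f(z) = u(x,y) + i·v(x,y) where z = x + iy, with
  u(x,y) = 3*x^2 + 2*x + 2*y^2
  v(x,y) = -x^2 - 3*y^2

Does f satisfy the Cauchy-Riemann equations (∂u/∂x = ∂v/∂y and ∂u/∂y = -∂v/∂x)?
∂u/∂x = 6*x + 2
∂v/∂y = -6*y
∂u/∂y = 4*y
∂v/∂x = -2*x
∂u/∂x ≠ ∂v/∂y and ∂u/∂y ≠ -∂v/∂x; the Cauchy-Riemann equations are not satisfied, so f is not analytic.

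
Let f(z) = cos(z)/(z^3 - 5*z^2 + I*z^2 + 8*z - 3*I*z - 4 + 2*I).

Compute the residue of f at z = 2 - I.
Write f(z) = P(z)/Q(z) with P(z) = cos(z) and Q(z) = z^3 - 5*z^2 + I*z^2 + 8*z - 3*I*z - 4 + 2*I.
The denominator factors as Q(z) = (z - 2 + I)*(z - 2)*(z - 1), so z = 2 - I is a simple zero of Q and P is analytic there; z = 2 - I is therefore a simple pole and
  Res(f, z₀) = P(z₀)/Q'(z₀).

Q'(z) = 3*z^2 - 10*z + 2*I*z + 8 - 3*I, so Q'(2 - I) = -1 - I.
P(2 - I) = cos(2 - I).

Res(f, 2 - I) = (cos(2 - I))/(-1 - I) = (-1/2 + I/2)*cos(2 - I)

Final answer: (-1/2 + I/2)*cos(2 - I)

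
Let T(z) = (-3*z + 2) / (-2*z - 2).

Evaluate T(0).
Substitute z = 0:
  numerator:   -3*(0) + 2 = 2
  denominator: -2*(0) - 2 = -2
T(0) = (2)/(-2) = -1

Final answer: -1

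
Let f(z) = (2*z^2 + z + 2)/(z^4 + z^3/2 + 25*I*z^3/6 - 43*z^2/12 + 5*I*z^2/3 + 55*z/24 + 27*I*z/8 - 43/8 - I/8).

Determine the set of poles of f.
{-3/2 - 3*I/2, I, 1/2 - 3*I, 1/2 - 2*I/3}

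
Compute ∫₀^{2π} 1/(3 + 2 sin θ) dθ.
Call the integral J. The integrand is 2π-periodic and we integrate over a full period, so shifting θ does not change the value (θ → θ + π/2 turns sin θ into cos θ). Hence
  J = ∫₀^{2π} dθ/(3 + 2 cos θ).
Put z = e^{iθ}: then cos θ = (z + 1/z)/2, dθ = dz/(iz), and z runs once counterclockwise around |z| = 1:
  J = ∮_{|z|=1} 1/(3 + 2*(z + 1/z)/2) · dz/(iz) = (2/i) ∮_{|z|=1} dz/(2*z^2 + 6*z + 2).
The roots of 2*z^2 + 6*z + 2 are z = (-3 ± sqrt(3^2 - 2^2))/2, with sqrt(5) = sqrt(5); their product is 1, so only z₊ = -3/2 + sqrt(5)/2 lies inside the unit circle (z₋ = -3/2 - sqrt(5)/2 lies outside).
z₊ is a simple zero of q(z) = 2*z^2 + 6*z + 2, so Res(1/q, z₊) = 1/q'(z₊) with q'(z) = 4*z + 6; and q'(z₊) = 2*(z₊ - z₋) = 2*sqrt(5).
Therefore J = (2/i) · 2πi · 1/(2*sqrt(5)) = 2*pi/(sqrt(5)) = 2*sqrt(5)*pi/5

Final answer: 2*sqrt(5)*pi/5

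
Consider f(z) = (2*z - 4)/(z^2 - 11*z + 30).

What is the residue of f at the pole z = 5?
-6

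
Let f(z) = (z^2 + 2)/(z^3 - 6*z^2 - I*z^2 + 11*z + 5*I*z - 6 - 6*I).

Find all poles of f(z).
The singularities of f are the zeros of the denominator. Factoring,
  z^3 - 6*z^2 - I*z^2 + 11*z + 5*I*z - 6 - 6*I = (z - 2)*(z - 1 - I)*(z - 3)
so the candidates are z = 2, z = 1 + I, z = 3.

Check the numerator P(z) = z^2 + 2 at each one:
  P(2) = 6 ≠ 0, so z = 2 is a (simple) pole.
  P(1 + I) = 2 + 2*I ≠ 0, so z = 1 + I is a (simple) pole.
  P(3) = 11 ≠ 0, so z = 3 is a (simple) pole.

Poles of f: {1 + I, 2, 3}

Final answer: {1 + I, 2, 3}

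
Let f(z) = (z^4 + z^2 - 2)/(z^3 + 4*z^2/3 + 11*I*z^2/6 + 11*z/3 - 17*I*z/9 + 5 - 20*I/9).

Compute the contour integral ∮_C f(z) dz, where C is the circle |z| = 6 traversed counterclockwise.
By the residue theorem, ∮_C f(z) dz = 2πi · (sum of the residues of f at the poles inside |z| = 6).

The denominator factors as (z + 1 + I/3)*(z - 2/3 - 3*I/2)*(z + 1 + 3*I), so the singularities of f are simple poles at z = -1 - I/3, z = 2/3 + 3*I/2, z = -1 - 3*I.
  |-1 - I/3|² = 10/9 < 36 = 6², so this pole is inside the contour.
  |2/3 + 3*I/2|² = 97/36 < 36 = 6², so this pole is inside the contour.
  |-1 - 3*I|² = 10 < 36 = 6², so this pole is inside the contour.

With P(z) = z^4 + z^2 - 2 and Q(z) = z^3 + 4*z^2/3 + 11*I*z^2/6 + 11*z/3 - 17*I*z/9 + 5 - 20*I/9, each pole is simple, so Res(f, z₀) = P(z₀)/Q'(z₀) with Q'(z) = 3*z^2 + 8*z/3 + 11*I*z/3 + 11/3 - 17*I/9.
  Res(f, -1 - I/3) = P(-1 - I/3)/Q'(-1 - I/3) = (-62/81 + 50*I/27)/(44/9 - 40*I/9) = -1091/3978 + 515*I/3978
  Res(f, 2/3 + 3*I/2) = P(2/3 + 3*I/2)/Q'(2/3 + 3*I/2) = (-5891/1296 - 47*I/9)/(-197/36 + 95*I/9) = -1411313/6595524 + 892969*I/1648881
  Res(f, -1 - 3*I) = P(-1 - 3*I)/Q'(-1 - 3*I) = (18 - 90*I)/(-12 + 40*I/9) = -6237/1658 + 10125*I/1658

Sum of residues inside C: -17/4 + 61*I/9
∮_C f(z) dz = 2πi · (-17/4 + 61*I/9) = pi*(-122/9 - 17*I/2)

Final answer: pi*(-122/9 - 17*I/2)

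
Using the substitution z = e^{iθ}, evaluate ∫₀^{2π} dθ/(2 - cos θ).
Call the integral J. The integrand is 2π-periodic and we integrate over a full period, so shifting θ does not change the value (θ → θ + π flips the sign of the trig term). Hence
  J = ∫₀^{2π} dθ/(2 + cos θ).
Put z = e^{iθ}: then cos θ = (z + 1/z)/2, dθ = dz/(iz), and z runs once counterclockwise around |z| = 1:
  J = ∮_{|z|=1} 1/(2 + (z + 1/z)/2) · dz/(iz) = (2/i) ∮_{|z|=1} dz/(z^2 + 4*z + 1).
The roots of z^2 + 4*z + 1 are z = (-2 ± sqrt(2^2 - 1^2)), with sqrt(3) = sqrt(3); their product is 1, so only z₊ = -2 + sqrt(3) lies inside the unit circle (z₋ = -2 - sqrt(3) lies outside).
z₊ is a simple zero of q(z) = z^2 + 4*z + 1, so Res(1/q, z₊) = 1/q'(z₊) with q'(z) = 2*z + 4; and q'(z₊) = (z₊ - z₋) = 2*sqrt(3).
Therefore J = (2/i) · 2πi · 1/(2*sqrt(3)) = 2*pi/(sqrt(3)) = 2*sqrt(3)*pi/3

Final answer: 2*sqrt(3)*pi/3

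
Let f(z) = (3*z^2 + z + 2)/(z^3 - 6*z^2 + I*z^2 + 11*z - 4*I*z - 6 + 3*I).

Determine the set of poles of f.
The singularities of f are the zeros of the denominator. Factoring,
  z^3 - 6*z^2 + I*z^2 + 11*z - 4*I*z - 6 + 3*I = (z - 3)*(z - 1)*(z - 2 + I)
so the candidates are z = 3, z = 1, z = 2 - I.

Check the numerator P(z) = 3*z^2 + z + 2 at each one:
  P(3) = 32 ≠ 0, so z = 3 is a (simple) pole.
  P(1) = 6 ≠ 0, so z = 1 is a (simple) pole.
  P(2 - I) = 13 - 13*I ≠ 0, so z = 2 - I is a (simple) pole.

Poles of f: {1, 2 - I, 3}

Final answer: {1, 2 - I, 3}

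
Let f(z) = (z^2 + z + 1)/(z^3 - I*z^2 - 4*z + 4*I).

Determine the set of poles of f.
The singularities of f are the zeros of the denominator. Factoring,
  z^3 - I*z^2 - 4*z + 4*I = (z + 2)*(z - I)*(z - 2)
so the candidates are z = -2, z = I, z = 2.

Check the numerator P(z) = z^2 + z + 1 at each one:
  P(-2) = 3 ≠ 0, so z = -2 is a (simple) pole.
  P(I) = I ≠ 0, so z = I is a (simple) pole.
  P(2) = 7 ≠ 0, so z = 2 is a (simple) pole.

Poles of f: {-2, I, 2}

Final answer: {-2, I, 2}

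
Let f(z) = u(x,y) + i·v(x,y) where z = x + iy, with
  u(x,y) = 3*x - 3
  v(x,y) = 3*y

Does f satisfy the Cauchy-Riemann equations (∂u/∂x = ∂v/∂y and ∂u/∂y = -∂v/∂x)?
∂u/∂x = 3
∂v/∂y = 3
∂u/∂y = 0
∂v/∂x = 0
∂u/∂x = ∂v/∂y and ∂u/∂y = -∂v/∂x hold identically; f is analytic.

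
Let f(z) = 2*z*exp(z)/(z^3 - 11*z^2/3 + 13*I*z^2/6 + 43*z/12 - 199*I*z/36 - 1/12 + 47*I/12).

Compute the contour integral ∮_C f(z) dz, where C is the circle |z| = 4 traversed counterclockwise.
By the residue theorem, ∮_C f(z) dz = 2πi · (sum of the residues of f at the poles inside |z| = 4).

The denominator factors as (z - 3/2 + 3*I/2)*(z - 3/2 - I/3)*(z - 2/3 + I), so the singularities of f are simple poles at z = 3/2 - 3*I/2, z = 3/2 + I/3, z = 2/3 - I.
  |3/2 - 3*I/2|² = 9/2 < 16 = 4², so this pole is inside the contour.
  |3/2 + I/3|² = 85/36 < 16 = 4², so this pole is inside the contour.
  |2/3 - I|² = 13/9 < 16 = 4², so this pole is inside the contour.

With P(z) = 2*z*exp(z) and Q(z) = z^3 - 11*z^2/3 + 13*I*z^2/6 + 43*z/12 - 199*I*z/36 - 1/12 + 47*I/12, each pole is simple, so Res(f, z₀) = P(z₀)/Q'(z₀) with Q'(z) = 3*z^2 - 22*z/3 + 13*I*z/3 + 43/12 - 199*I/36.
  Res(f, 3/2 - 3*I/2) = P(3/2 - 3*I/2)/Q'(3/2 - 3*I/2) = ((3 - 3*I)*exp(3/2 - 3*I/2))/(-11/12 - 55*I/36) = (108/187 + 432*I/187)*exp(3/2 - 3*I/2)
  Res(f, 3/2 + I/3) = P(3/2 + I/3)/Q'(3/2 + I/3) = ((3 + 2*I/3)*exp(3/2 + I/3))/(-22/9 + 55*I/36) = (-744/979 - 732*I/979)*exp(3/2 + I/3)
  Res(f, 2/3 - I) = P(2/3 - I)/Q'(2/3 - I) = ((4/3 - 2*I)*exp(2/3 - I))/(49/36 + 25*I/36) = (276/1513 - 2364*I/1513)*exp(2/3 - I)

Sum of residues inside C: (-744/979 - 732*I/979)*exp(3/2 + I/3) + (276/1513 - 2364*I/1513)*exp(2/3 - I) + (108/187 + 432*I/187)*exp(3/2 - 3*I/2)
∮_C f(z) dz = 2πi · ((-744/979 - 732*I/979)*exp(3/2 + I/3) + (276/1513 - 2364*I/1513)*exp(2/3 - I) + (108/187 + 432*I/187)*exp(3/2 - 3*I/2)) = pi*(4728/1513 + 552*I/1513)*exp(2/3 - I) + pi*(1464/979 - 1488*I/979)*exp(3/2 + I/3) + pi*(-864/187 + 216*I/187)*exp(3/2 - 3*I/2)

Final answer: pi*(4728/1513 + 552*I/1513)*exp(2/3 - I) + pi*(1464/979 - 1488*I/979)*exp(3/2 + I/3) + pi*(-864/187 + 216*I/187)*exp(3/2 - 3*I/2)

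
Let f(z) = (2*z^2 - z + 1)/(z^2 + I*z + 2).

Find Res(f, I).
-1/3 + I/3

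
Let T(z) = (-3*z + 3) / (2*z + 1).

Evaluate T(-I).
Substitute z = -I:
  numerator:   -3*(-I) + 3 = 3 + 3*I
  denominator: 2*(-I) + 1 = 1 - 2*I
T(-I) = (3 + 3*I)/(1 - 2*I); multiplying numerator and denominator by the conjugate 1 + 2*I gives (-3 + 9*I)/5 = -3/5 + 9*I/5

Final answer: -3/5 + 9*I/5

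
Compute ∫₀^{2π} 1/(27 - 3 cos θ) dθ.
sqrt(5)*pi/30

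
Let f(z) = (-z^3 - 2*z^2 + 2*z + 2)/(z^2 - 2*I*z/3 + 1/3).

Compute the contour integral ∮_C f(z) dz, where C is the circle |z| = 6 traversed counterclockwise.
By the residue theorem, ∮_C f(z) dz = 2πi · (sum of the residues of f at the poles inside |z| = 6).

The denominator factors as (z + I/3)*(z - I), so the singularities of f are simple poles at z = -I/3, z = I.
  |-I/3|² = 1/9 < 36 = 6², so this pole is inside the contour.
  |I|² = 1 < 36 = 6², so this pole is inside the contour.

With P(z) = -z^3 - 2*z^2 + 2*z + 2 and Q(z) = z^2 - 2*I*z/3 + 1/3, each pole is simple, so Res(f, z₀) = P(z₀)/Q'(z₀) with Q'(z) = 2*z - 2*I/3.
  Res(f, -I/3) = P(-I/3)/Q'(-I/3) = (20/9 - 19*I/27)/(-4*I/3) = 19/36 + 5*I/3
  Res(f, I) = P(I)/Q'(I) = (4 + 3*I)/(4*I/3) = 9/4 - 3*I

Sum of residues inside C: 25/9 - 4*I/3
∮_C f(z) dz = 2πi · (25/9 - 4*I/3) = pi*(8/3 + 50*I/9)

Final answer: pi*(8/3 + 50*I/9)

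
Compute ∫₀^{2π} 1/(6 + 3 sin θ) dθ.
Call the integral J. The integrand is 2π-periodic and we integrate over a full period, so shifting θ does not change the value (θ → θ + π/2 turns sin θ into cos θ). Hence
  J = ∫₀^{2π} dθ/(6 + 3 cos θ).
Put z = e^{iθ}: then cos θ = (z + 1/z)/2, dθ = dz/(iz), and z runs once counterclockwise around |z| = 1:
  J = ∮_{|z|=1} 1/(6 + 3*(z + 1/z)/2) · dz/(iz) = (2/i) ∮_{|z|=1} dz/(3*z^2 + 12*z + 3).
The roots of 3*z^2 + 12*z + 3 are z = (-6 ± sqrt(6^2 - 3^2))/3, with sqrt(27) = 3*sqrt(3); their product is 1, so only z₊ = -2 + sqrt(3) lies inside the unit circle (z₋ = -2 - sqrt(3) lies outside).
z₊ is a simple zero of q(z) = 3*z^2 + 12*z + 3, so Res(1/q, z₊) = 1/q'(z₊) with q'(z) = 6*z + 12; and q'(z₊) = 3*(z₊ - z₋) = 6*sqrt(3).
Therefore J = (2/i) · 2πi · 1/(6*sqrt(3)) = 2*pi/(3*sqrt(3)) = 2*sqrt(3)*pi/9

Final answer: 2*sqrt(3)*pi/9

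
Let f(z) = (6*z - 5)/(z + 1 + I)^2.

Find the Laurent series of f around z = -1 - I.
Put w = z - (-1 - I), i.e. z = w - 1 - I. The denominator is w^2, so it suffices to rewrite the numerator in powers of w.

P(z) = 6*z - 5
P(w - 1 - I) = -11 - 6*I + 6*w

Dividing each term by w^2:
  f = (-11 - 6*I)/w^2 + 6/w

Substituting back w = z + 1 + I:
  f(z) = (-11 - 6*I)/(z + 1 + I)^2 + 6/(z + 1 + I)

The series is finite because the numerator is a polynomial; the negative powers form the principal part, and the coefficient of 1/(z + 1 + I) gives Res(f, -1 - I) = 6.

Final answer: (-11 - 6*I)/(z + 1 + I)^2 + 6/(z + 1 + I)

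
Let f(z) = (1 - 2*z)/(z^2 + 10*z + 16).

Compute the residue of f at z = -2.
Write f(z) = P(z)/Q(z) with P(z) = 1 - 2*z and Q(z) = z^2 + 10*z + 16.
The denominator factors as Q(z) = (z + 2)*(z + 8), so z = -2 is a simple zero of Q and P is analytic there; z = -2 is therefore a simple pole and
  Res(f, z₀) = P(z₀)/Q'(z₀).

Q'(z) = 2*z + 10, so Q'(-2) = 6.
P(-2) = 5.

Res(f, -2) = (5)/(6) = 5/6

Final answer: 5/6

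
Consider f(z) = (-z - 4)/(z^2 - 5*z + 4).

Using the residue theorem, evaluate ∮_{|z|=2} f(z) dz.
By the residue theorem, ∮_C f(z) dz = 2πi · (sum of the residues of f at the poles inside |z| = 2).

The denominator factors as (z - 4)*(z - 1), so the singularities of f are simple poles at z = 4, z = 1.
  |4|² = 16 > 4 = 2², so this pole is outside the contour.
  |1|² = 1 < 4 = 2², so this pole is inside the contour.

With P(z) = -z - 4 and Q(z) = z^2 - 5*z + 4, each pole is simple, so Res(f, z₀) = P(z₀)/Q'(z₀) with Q'(z) = 2*z - 5.
  Res(f, 1) = P(1)/Q'(1) = (-5)/(-3) = 5/3

∮_C f(z) dz = 2πi · (5/3) = 10*I*pi/3

Final answer: 10*I*pi/3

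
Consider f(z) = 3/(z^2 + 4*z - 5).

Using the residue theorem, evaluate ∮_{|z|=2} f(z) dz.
By the residue theorem, ∮_C f(z) dz = 2πi · (sum of the residues of f at the poles inside |z| = 2).

The denominator factors as (z + 5)*(z - 1), so the singularities of f are simple poles at z = -5, z = 1.
  |-5|² = 25 > 4 = 2², so this pole is outside the contour.
  |1|² = 1 < 4 = 2², so this pole is inside the contour.

With P(z) = 3 and Q(z) = z^2 + 4*z - 5, each pole is simple, so Res(f, z₀) = P(z₀)/Q'(z₀) with Q'(z) = 2*z + 4.
  Res(f, 1) = P(1)/Q'(1) = (3)/(6) = 1/2

∮_C f(z) dz = 2πi · (1/2) = I*pi

Final answer: I*pi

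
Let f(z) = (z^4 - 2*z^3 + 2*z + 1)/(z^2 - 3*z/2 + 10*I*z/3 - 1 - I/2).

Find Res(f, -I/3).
-1132/3033 - 1544*I/9099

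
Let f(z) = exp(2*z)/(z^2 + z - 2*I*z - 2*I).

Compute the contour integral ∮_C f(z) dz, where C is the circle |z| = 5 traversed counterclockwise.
By the residue theorem, ∮_C f(z) dz = 2πi · (sum of the residues of f at the poles inside |z| = 5).

The denominator factors as (z + 1)*(z - 2*I), so the singularities of f are simple poles at z = -1, z = 2*I.
  |-1|² = 1 < 25 = 5², so this pole is inside the contour.
  |2*I|² = 4 < 25 = 5², so this pole is inside the contour.

With P(z) = exp(2*z) and Q(z) = z^2 + z - 2*I*z - 2*I, each pole is simple, so Res(f, z₀) = P(z₀)/Q'(z₀) with Q'(z) = 2*z + 1 - 2*I.
  Res(f, -1) = P(-1)/Q'(-1) = (exp(-2))/(-1 - 2*I) = (-1/5 + 2*I/5)*exp(-2)
  Res(f, 2*I) = P(2*I)/Q'(2*I) = (exp(4*I))/(1 + 2*I) = (1/5 - 2*I/5)*exp(4*I)

Sum of residues inside C: (-1/5 + 2*I/5)*exp(-2) + (1/5 - 2*I/5)*exp(4*I)
∮_C f(z) dz = 2πi · ((-1/5 + 2*I/5)*exp(-2) + (1/5 - 2*I/5)*exp(4*I)) = pi*(4/5 + 2*I/5)*exp(4*I) + pi*(-4/5 - 2*I/5)*exp(-2)

Final answer: pi*(4/5 + 2*I/5)*exp(4*I) + pi*(-4/5 - 2*I/5)*exp(-2)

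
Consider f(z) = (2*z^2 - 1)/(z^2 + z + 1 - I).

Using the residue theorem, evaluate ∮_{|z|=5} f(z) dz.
By the residue theorem, ∮_C f(z) dz = 2πi · (sum of the residues of f at the poles inside |z| = 5).

The denominator factors as (z - I)*(z + 1 + I), so the singularities of f are simple poles at z = I, z = -1 - I.
  |I|² = 1 < 25 = 5², so this pole is inside the contour.
  |-1 - I|² = 2 < 25 = 5², so this pole is inside the contour.

With P(z) = 2*z^2 - 1 and Q(z) = z^2 + z + 1 - I, each pole is simple, so Res(f, z₀) = P(z₀)/Q'(z₀) with Q'(z) = 2*z + 1.
  Res(f, I) = P(I)/Q'(I) = (-3)/(1 + 2*I) = -3/5 + 6*I/5
  Res(f, -1 - I) = P(-1 - I)/Q'(-1 - I) = (-1 + 4*I)/(-1 - 2*I) = -7/5 - 6*I/5

Sum of residues inside C: -2
∮_C f(z) dz = 2πi · (-2) = -4*I*pi

Final answer: -4*I*pi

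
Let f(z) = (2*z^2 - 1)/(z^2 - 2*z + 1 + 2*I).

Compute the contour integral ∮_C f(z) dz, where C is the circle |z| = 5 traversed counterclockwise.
By the residue theorem, ∮_C f(z) dz = 2πi · (sum of the residues of f at the poles inside |z| = 5).

The denominator factors as (z - I)*(z - 2 + I), so the singularities of f are simple poles at z = I, z = 2 - I.
  |I|² = 1 < 25 = 5², so this pole is inside the contour.
  |2 - I|² = 5 < 25 = 5², so this pole is inside the contour.

With P(z) = 2*z^2 - 1 and Q(z) = z^2 - 2*z + 1 + 2*I, each pole is simple, so Res(f, z₀) = P(z₀)/Q'(z₀) with Q'(z) = 2*z - 2.
  Res(f, I) = P(I)/Q'(I) = (-3)/(-2 + 2*I) = 3/4 + 3*I/4
  Res(f, 2 - I) = P(2 - I)/Q'(2 - I) = (5 - 8*I)/(2 - 2*I) = 13/4 - 3*I/4

Sum of residues inside C: 4
∮_C f(z) dz = 2πi · (4) = 8*I*pi

Final answer: 8*I*pi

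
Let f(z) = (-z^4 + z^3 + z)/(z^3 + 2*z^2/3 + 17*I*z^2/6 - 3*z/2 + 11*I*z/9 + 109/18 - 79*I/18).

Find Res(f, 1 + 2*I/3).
Write f(z) = P(z)/Q(z) with P(z) = -z^4 + z^3 + z and Q(z) = z^3 + 2*z^2/3 + 17*I*z^2/6 - 3*z/2 + 11*I*z/9 + 109/18 - 79*I/18.
The denominator factors as Q(z) = (z + 2 + I/2)*(z - 1 - 2*I/3)*(z - 1/3 + 3*I), so z = 1 + 2*I/3 is a simple zero of Q and P is analytic there; z = 1 + 2*I/3 is therefore a simple pole and
  Res(f, z₀) = P(z₀)/Q'(z₀).

Q'(z) = 3*z^2 + 4*z/3 + 17*I*z/3 - 3/2 + 11*I/9, so Q'(1 + 2*I/3) = -41/18 + 106*I/9.
P(1 + 2*I/3) = 173/81 + 8*I/9.

Res(f, 1 + 2*I/3) = (173/81 + 8*I/9)/(-41/18 + 106*I/9) = 16342/419625 - 79256*I/419625

Final answer: 16342/419625 - 79256*I/419625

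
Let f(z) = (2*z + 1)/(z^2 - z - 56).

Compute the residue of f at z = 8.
Write f(z) = P(z)/Q(z) with P(z) = 2*z + 1 and Q(z) = z^2 - z - 56.
The denominator factors as Q(z) = (z + 7)*(z - 8), so z = 8 is a simple zero of Q and P is analytic there; z = 8 is therefore a simple pole and
  Res(f, z₀) = P(z₀)/Q'(z₀).

Q'(z) = 2*z - 1, so Q'(8) = 15.
P(8) = 17.

Res(f, 8) = (17)/(15) = 17/15

Final answer: 17/15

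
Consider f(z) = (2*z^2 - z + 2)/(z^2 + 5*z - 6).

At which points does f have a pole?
{-6, 1}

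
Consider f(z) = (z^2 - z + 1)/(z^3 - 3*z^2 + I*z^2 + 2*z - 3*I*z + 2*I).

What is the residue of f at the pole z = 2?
Write f(z) = P(z)/Q(z) with P(z) = z^2 - z + 1 and Q(z) = z^3 - 3*z^2 + I*z^2 + 2*z - 3*I*z + 2*I.
The denominator factors as Q(z) = (z - 1)*(z - 2)*(z + I), so z = 2 is a simple zero of Q and P is analytic there; z = 2 is therefore a simple pole and
  Res(f, z₀) = P(z₀)/Q'(z₀).

Q'(z) = 3*z^2 - 6*z + 2*I*z + 2 - 3*I, so Q'(2) = 2 + I.
P(2) = 3.

Res(f, 2) = (3)/(2 + I) = 6/5 - 3*I/5

Final answer: 6/5 - 3*I/5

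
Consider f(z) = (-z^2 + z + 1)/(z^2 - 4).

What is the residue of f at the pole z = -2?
5/4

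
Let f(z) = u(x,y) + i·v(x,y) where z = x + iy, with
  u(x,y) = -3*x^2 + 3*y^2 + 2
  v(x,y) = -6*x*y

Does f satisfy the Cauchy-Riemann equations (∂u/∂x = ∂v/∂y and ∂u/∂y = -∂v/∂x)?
∂u/∂x = -6*x
∂v/∂y = -6*x
∂u/∂y = 6*y
∂v/∂x = -6*y
∂u/∂x = ∂v/∂y and ∂u/∂y = -∂v/∂x hold identically; f is analytic.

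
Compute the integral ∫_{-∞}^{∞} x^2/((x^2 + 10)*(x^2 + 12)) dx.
Let f(z) = z^2/((z^2 + 10)*(z^2 + 12)). The denominator has no real zeros and deg Q - deg P = 2 ≥ 2, so the integral of f over the upper semicircle |z| = R tends to 0 as R → ∞. Closing the contour in the upper half-plane,
  ∫_{-∞}^{∞} f(x) dx = 2πi · Σ Res(f, z_k)  over the poles with Im z_k > 0.

Zeros of the denominator: z^2 + 12 = 0 gives z = ±2*sqrt(3)*I; z^2 + 10 = 0 gives z = ±sqrt(10)*I.
Upper half-plane: z = sqrt(10)*I, z = 2*sqrt(3)*I (simple).

Each pole is a simple zero of Q(z) = z^4 + 22*z^2 + 120, so Res(f, z₀) = P(z₀)/Q'(z₀) with P(z) = z^2, Q'(z) = 4*z^3 + 44*z:
  Res(f, sqrt(10)*I) = (-10)/(4*sqrt(10)*I) = sqrt(10)*I/4
  Res(f, 2*sqrt(3)*I) = (-12)/(-8*sqrt(3)*I) = -sqrt(3)*I/2

Sum of residues: I*(-2*sqrt(3) + sqrt(10))/4
∫_{-∞}^{∞} f(x) dx = 2πi · (I*(-2*sqrt(3) + sqrt(10))/4) = pi*(-sqrt(10) + 2*sqrt(3))/2

Final answer: pi*(-sqrt(10) + 2*sqrt(3))/2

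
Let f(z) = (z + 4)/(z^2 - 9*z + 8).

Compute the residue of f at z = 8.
Write f(z) = P(z)/Q(z) with P(z) = z + 4 and Q(z) = z^2 - 9*z + 8.
The denominator factors as Q(z) = (z - 1)*(z - 8), so z = 8 is a simple zero of Q and P is analytic there; z = 8 is therefore a simple pole and
  Res(f, z₀) = P(z₀)/Q'(z₀).

Q'(z) = 2*z - 9, so Q'(8) = 7.
P(8) = 12.

Res(f, 8) = (12)/(7) = 12/7

Final answer: 12/7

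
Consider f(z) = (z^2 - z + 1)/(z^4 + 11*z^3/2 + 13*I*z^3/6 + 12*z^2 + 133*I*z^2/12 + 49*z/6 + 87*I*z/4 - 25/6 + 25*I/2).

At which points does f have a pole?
{-2 - 2*I/3, -2 + 3*I/2, -1 - 2*I, -1/2 - I}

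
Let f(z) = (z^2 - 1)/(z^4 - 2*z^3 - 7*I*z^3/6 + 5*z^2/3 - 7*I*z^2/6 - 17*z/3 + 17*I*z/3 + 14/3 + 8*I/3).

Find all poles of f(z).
The singularities of f are the zeros of the denominator. Factoring,
  z^4 - 2*z^3 - 7*I*z^3/6 + 5*z^2/3 - 7*I*z^2/6 - 17*z/3 + 17*I*z/3 + 14/3 + 8*I/3 = (z - 2)*(z - 2*I/3)*(z + 1 + 3*I/2)*(z - 1 - 2*I)
so the candidates are z = 2, z = 2*I/3, z = -1 - 3*I/2, z = 1 + 2*I.

Check the numerator P(z) = z^2 - 1 at each one:
  P(2) = 3 ≠ 0, so z = 2 is a (simple) pole.
  P(2*I/3) = -13/9 ≠ 0, so z = 2*I/3 is a (simple) pole.
  P(-1 - 3*I/2) = -9/4 + 3*I ≠ 0, so z = -1 - 3*I/2 is a (simple) pole.
  P(1 + 2*I) = -4 + 4*I ≠ 0, so z = 1 + 2*I is a (simple) pole.

Poles of f: {-1 - 3*I/2, 2*I/3, 1 + 2*I, 2}

Final answer: {-1 - 3*I/2, 2*I/3, 1 + 2*I, 2}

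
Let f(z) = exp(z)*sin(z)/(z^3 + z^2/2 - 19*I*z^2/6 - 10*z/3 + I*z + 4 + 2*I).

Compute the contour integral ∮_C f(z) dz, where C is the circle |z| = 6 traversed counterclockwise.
By the residue theorem, ∮_C f(z) dz = 2πi · (sum of the residues of f at the poles inside |z| = 6).

The denominator factors as (z + 3/2 - 3*I/2)*(z - 2*I)*(z - 1 + I/3), so the singularities of f are simple poles at z = -3/2 + 3*I/2, z = 2*I, z = 1 - I/3.
  |-3/2 + 3*I/2|² = 9/2 < 36 = 6², so this pole is inside the contour.
  |2*I|² = 4 < 36 = 6², so this pole is inside the contour.
  |1 - I/3|² = 10/9 < 36 = 6², so this pole is inside the contour.

With P(z) = exp(z)*sin(z) and Q(z) = z^3 + z^2/2 - 19*I*z^2/6 - 10*z/3 + I*z + 4 + 2*I, each pole is simple, so Res(f, z₀) = P(z₀)/Q'(z₀) with Q'(z) = 3*z^2 + z - 19*I*z/3 - 10/3 + I.
  Res(f, -3/2 + 3*I/2) = P(-3/2 + 3*I/2)/Q'(-3/2 + 3*I/2) = (-exp(-3/2 + 3*I/2)*sin(3/2 - 3*I/2))/(14/3 - 3*I/2) = (-168/865 - 54*I/865)*exp(-3/2 + 3*I/2)*sin(3/2 - 3*I/2)
  Res(f, 2*I) = P(2*I)/Q'(2*I) = (I*exp(2*I)*sinh(2))/(-8/3 + 3*I) = (27/145 - 24*I/145)*exp(2*I)*sinh(2)
  Res(f, 1 - I/3) = P(1 - I/3)/Q'(1 - I/3) = (exp(1 - I/3)*sin(1 - I/3))/(-16/9 - 23*I/3) = (-144/5017 + 621*I/5017)*exp(1 - I/3)*sin(1 - I/3)

Sum of residues inside C: (-168/865 - 54*I/865)*exp(-3/2 + 3*I/2)*sin(3/2 - 3*I/2) + (-144/5017 + 621*I/5017)*exp(1 - I/3)*sin(1 - I/3) + (27/145 - 24*I/145)*exp(2*I)*sinh(2)
∮_C f(z) dz = 2πi · ((-168/865 - 54*I/865)*exp(-3/2 + 3*I/2)*sin(3/2 - 3*I/2) + (-144/5017 + 621*I/5017)*exp(1 - I/3)*sin(1 - I/3) + (27/145 - 24*I/145)*exp(2*I)*sinh(2)) = pi*(108/865 - 336*I/865)*exp(-3/2 + 3*I/2)*sin(3/2 - 3*I/2) + pi*(-1242/5017 - 288*I/5017)*exp(1 - I/3)*sin(1 - I/3) + pi*(48/145 + 54*I/145)*exp(2*I)*sinh(2)

Final answer: pi*(108/865 - 336*I/865)*exp(-3/2 + 3*I/2)*sin(3/2 - 3*I/2) + pi*(-1242/5017 - 288*I/5017)*exp(1 - I/3)*sin(1 - I/3) + pi*(48/145 + 54*I/145)*exp(2*I)*sinh(2)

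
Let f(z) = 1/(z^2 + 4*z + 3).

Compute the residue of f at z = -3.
Write f(z) = P(z)/Q(z) with P(z) = 1 and Q(z) = z^2 + 4*z + 3.
The denominator factors as Q(z) = (z + 3)*(z + 1), so z = -3 is a simple zero of Q and P is analytic there; z = -3 is therefore a simple pole and
  Res(f, z₀) = P(z₀)/Q'(z₀).

Q'(z) = 2*z + 4, so Q'(-3) = -2.
P(-3) = 1.

Res(f, -3) = (1)/(-2) = -1/2

Final answer: -1/2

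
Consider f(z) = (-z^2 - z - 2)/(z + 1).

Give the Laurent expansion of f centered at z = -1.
Put w = z - (-1), i.e. z = w - 1. The denominator is w, so it suffices to rewrite the numerator in powers of w.

P(z) = -z^2 - z - 2
P(w - 1) = -2 + w - w^2

Dividing each term by w:
  f = -2/w + 1 - w

Substituting back w = z + 1:
  f(z) = -2/(z + 1) + 1 - (z + 1)

The series is finite because the numerator is a polynomial; the negative powers form the principal part, and the coefficient of 1/(z + 1) gives Res(f, -1) = -2.

Final answer: -2/(z + 1) + 1 - (z + 1)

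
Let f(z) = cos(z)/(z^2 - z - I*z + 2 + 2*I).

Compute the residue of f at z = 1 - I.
Write f(z) = P(z)/Q(z) with P(z) = cos(z) and Q(z) = z^2 - z - I*z + 2 + 2*I.
The denominator factors as Q(z) = (z - 1 + I)*(z - 2*I), so z = 1 - I is a simple zero of Q and P is analytic there; z = 1 - I is therefore a simple pole and
  Res(f, z₀) = P(z₀)/Q'(z₀).

Q'(z) = 2*z - 1 - I, so Q'(1 - I) = 1 - 3*I.
P(1 - I) = cos(1 - I).

Res(f, 1 - I) = (cos(1 - I))/(1 - 3*I) = (1/10 + 3*I/10)*cos(1 - I)

Final answer: (1/10 + 3*I/10)*cos(1 - I)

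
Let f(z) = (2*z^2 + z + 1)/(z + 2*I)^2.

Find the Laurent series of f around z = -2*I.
Put w = z - (-2*I), i.e. z = w - 2*I. The denominator is w^2, so it suffices to rewrite the numerator in powers of w.

P(z) = 2*z^2 + z + 1
P(w - 2*I) = -7 - 2*I + (1 - 8*I)*w + 2*w^2

Dividing each term by w^2:
  f = (-7 - 2*I)/w^2 + (1 - 8*I)/w + 2

Substituting back w = z + 2*I:
  f(z) = (-7 - 2*I)/(z + 2*I)^2 + (1 - 8*I)/(z + 2*I) + 2

The series is finite because the numerator is a polynomial; the negative powers form the principal part, and the coefficient of 1/(z + 2*I) gives Res(f, -2*I) = 1 - 8*I.

Final answer: (-7 - 2*I)/(z + 2*I)^2 + (1 - 8*I)/(z + 2*I) + 2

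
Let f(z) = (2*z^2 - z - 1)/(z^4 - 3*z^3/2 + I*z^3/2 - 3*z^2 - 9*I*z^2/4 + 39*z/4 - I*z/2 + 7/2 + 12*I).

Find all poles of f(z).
The singularities of f are the zeros of the denominator. Factoring,
  z^4 - 3*z^3/2 + I*z^3/2 - 3*z^2 - 9*I*z^2/4 + 39*z/4 - I*z/2 + 7/2 + 12*I = (z + 1/2 + I)*(z - 2 + I)*(z + 2)*(z - 2 - 3*I/2)
so the candidates are z = -1/2 - I, z = 2 - I, z = -2, z = 2 + 3*I/2.

Check the numerator P(z) = 2*z^2 - z - 1 at each one:
  P(-1/2 - I) = -2 + 3*I ≠ 0, so z = -1/2 - I is a (simple) pole.
  P(2 - I) = 3 - 7*I ≠ 0, so z = 2 - I is a (simple) pole.
  P(-2) = 9 ≠ 0, so z = -2 is a (simple) pole.
  P(2 + 3*I/2) = 1/2 + 21*I/2 ≠ 0, so z = 2 + 3*I/2 is a (simple) pole.

Poles of f: {-2, -1/2 - I, 2 - I, 2 + 3*I/2}

Final answer: {-2, -1/2 - I, 2 - I, 2 + 3*I/2}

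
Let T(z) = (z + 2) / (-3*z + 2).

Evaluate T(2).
Substitute z = 2:
  numerator:   (2) + 2 = 4
  denominator: -3*(2) + 2 = -4
T(2) = (4)/(-4) = -1

Final answer: -1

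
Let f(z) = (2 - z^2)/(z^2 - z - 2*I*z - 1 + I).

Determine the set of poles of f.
{I, 1 + I}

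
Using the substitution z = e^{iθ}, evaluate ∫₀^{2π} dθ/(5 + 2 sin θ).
2*sqrt(21)*pi/21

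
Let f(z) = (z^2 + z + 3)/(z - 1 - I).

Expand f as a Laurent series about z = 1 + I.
Put w = z - (1 + I), i.e. z = w + 1 + I. The denominator is w, so it suffices to rewrite the numerator in powers of w.

P(z) = z^2 + z + 3
P(w + 1 + I) = 4 + 3*I + (3 + 2*I)*w + w^2

Dividing each term by w:
  f = (4 + 3*I)/w + 3 + 2*I + w

Substituting back w = z - 1 - I:
  f(z) = (4 + 3*I)/(z - 1 - I) + 3 + 2*I + (z - 1 - I)

The series is finite because the numerator is a polynomial; the negative powers form the principal part, and the coefficient of 1/(z - 1 - I) gives Res(f, 1 + I) = 4 + 3*I.

Final answer: (4 + 3*I)/(z - 1 - I) + 3 + 2*I + (z - 1 - I)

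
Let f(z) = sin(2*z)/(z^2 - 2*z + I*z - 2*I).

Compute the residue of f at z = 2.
Write f(z) = P(z)/Q(z) with P(z) = sin(2*z) and Q(z) = z^2 - 2*z + I*z - 2*I.
The denominator factors as Q(z) = (z + I)*(z - 2), so z = 2 is a simple zero of Q and P is analytic there; z = 2 is therefore a simple pole and
  Res(f, z₀) = P(z₀)/Q'(z₀).

Q'(z) = 2*z - 2 + I, so Q'(2) = 2 + I.
P(2) = sin(4).

Res(f, 2) = (sin(4))/(2 + I) = (2/5 - I/5)*sin(4)

Final answer: (2/5 - I/5)*sin(4)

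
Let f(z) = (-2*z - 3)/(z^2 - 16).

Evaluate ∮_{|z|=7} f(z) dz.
By the residue theorem, ∮_C f(z) dz = 2πi · (sum of the residues of f at the poles inside |z| = 7).

The denominator factors as (z - 4)*(z + 4), so the singularities of f are simple poles at z = 4, z = -4.
  |4|² = 16 < 49 = 7², so this pole is inside the contour.
  |-4|² = 16 < 49 = 7², so this pole is inside the contour.

With P(z) = -2*z - 3 and Q(z) = z^2 - 16, each pole is simple, so Res(f, z₀) = P(z₀)/Q'(z₀) with Q'(z) = 2*z.
  Res(f, 4) = P(4)/Q'(4) = (-11)/(8) = -11/8
  Res(f, -4) = P(-4)/Q'(-4) = (5)/(-8) = -5/8

Sum of residues inside C: -2
∮_C f(z) dz = 2πi · (-2) = -4*I*pi

Final answer: -4*I*pi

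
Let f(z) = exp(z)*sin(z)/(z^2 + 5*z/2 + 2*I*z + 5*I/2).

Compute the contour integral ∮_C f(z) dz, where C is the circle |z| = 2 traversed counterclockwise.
-4*I*pi*exp(-1/2 - I)*sin(1/2 + I)/3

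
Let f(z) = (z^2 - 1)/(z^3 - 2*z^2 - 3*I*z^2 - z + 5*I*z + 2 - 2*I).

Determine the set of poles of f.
The singularities of f are the zeros of the denominator. Factoring,
  z^3 - 2*z^2 - 3*I*z^2 - z + 5*I*z + 2 - 2*I = (z - 2*I)*(z - 1)*(z - 1 - I)
so the candidates are z = 2*I, z = 1, z = 1 + I.

Check the numerator P(z) = z^2 - 1 at each one:
  P(2*I) = -5 ≠ 0, so z = 2*I is a (simple) pole.
  P(1) = 0, so the factor (z - 1) cancels and z = 1 is only a removable singularity, not a pole.
  P(1 + I) = -1 + 2*I ≠ 0, so z = 1 + I is a (simple) pole.

Poles of f: {2*I, 1 + I}

Final answer: {2*I, 1 + I}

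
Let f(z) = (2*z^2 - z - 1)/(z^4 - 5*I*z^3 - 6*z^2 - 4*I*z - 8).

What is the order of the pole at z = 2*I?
Factor the denominator:
  z^4 - 5*I*z^3 - 6*z^2 - 4*I*z - 8 = (z - 2*I)^3*(z + I)

The numerator P(z) = 2*z^2 - z - 1 has P(2*I) = -9 - 2*I ≠ 0, so no factor of (z - 2*I) cancels.
Near z = 2*I we can therefore write f(z) = g(z)/(z - 2*I)^3 with g analytic at 2*I and g(2*I) ≠ 0 (g is the numerator divided by the remaining denominator factors).

Hence z = 2*I is a pole of order 3.

Final answer: 3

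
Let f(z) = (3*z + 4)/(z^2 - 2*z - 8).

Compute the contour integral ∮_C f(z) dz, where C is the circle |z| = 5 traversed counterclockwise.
6*I*pi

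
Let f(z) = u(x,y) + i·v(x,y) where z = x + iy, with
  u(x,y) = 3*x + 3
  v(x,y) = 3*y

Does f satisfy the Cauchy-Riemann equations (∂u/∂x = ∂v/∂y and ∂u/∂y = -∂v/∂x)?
∂u/∂x = 3
∂v/∂y = 3
∂u/∂y = 0
∂v/∂x = 0
∂u/∂x = ∂v/∂y and ∂u/∂y = -∂v/∂x hold identically; f is analytic.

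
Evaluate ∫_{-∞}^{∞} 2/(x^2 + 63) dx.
Let f(z) = 2/(z^2 + 63). The denominator has no real zeros and deg Q - deg P = 2 ≥ 2, so the integral of f over the upper semicircle |z| = R tends to 0 as R → ∞. Closing the contour in the upper half-plane,
  ∫_{-∞}^{∞} f(x) dx = 2πi · Σ Res(f, z_k)  over the poles with Im z_k > 0.

Zeros of the denominator: z^2 + 63 = 0 gives z = ±3*sqrt(7)*I.
Upper half-plane: z = 3*sqrt(7)*I (simple).

Each pole is a simple zero of Q(z) = z^2 + 63, so Res(f, z₀) = P(z₀)/Q'(z₀) with P(z) = 2, Q'(z) = 2*z:
  Res(f, 3*sqrt(7)*I) = (2)/(6*sqrt(7)*I) = -sqrt(7)*I/21

∫_{-∞}^{∞} f(x) dx = 2πi · (-sqrt(7)*I/21) = 2*sqrt(7)*pi/21

Final answer: 2*sqrt(7)*pi/21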